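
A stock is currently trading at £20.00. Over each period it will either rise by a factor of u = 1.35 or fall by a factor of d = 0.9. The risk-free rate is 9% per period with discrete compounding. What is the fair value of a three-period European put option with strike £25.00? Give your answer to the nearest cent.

Risk-neutral probability p = (1 + 0.09 − 0.9)/(1.35 − 0.9) = 0.1900/0.4500 = 0.4222
Terminal stock prices: S_uuu = 49.21, S_uud = 32.81, S_udd = 21.87, S_ddd = 14.58
Terminal payoffs (K − S): max(-24.21, 0) = 0, max(-7.805, 0) = 0, max(3.13, 0) = 3.13, max(10.42, 0) = 10.42
Node uu (S = 36.45): V_uu = 1/1.09·[0.4222·0.0000 + 0.5778·0.0000] = 0.0000
Node ud (S = 24.3): V_ud = 1/1.09·[0.4222·0.0000 + 0.5778·3.1300] = 1.6591
Node dd (S = 16.2): V_dd = 1/1.09·[0.4222·3.1300 + 0.5778·10.4200] = 6.7358
Node u (S = 27): V_u = 1/1.09·[0.4222·0.0000 + 0.5778·1.6591] = 0.8795
Node d (S = 18): V_d = 1/1.09·[0.4222·1.6591 + 0.5778·6.7358] = 4.2131
Node 0 (S = 20): V_0 = 1/1.09·[0.4222·0.8795 + 0.5778·4.2131] = 2.5739

£2.57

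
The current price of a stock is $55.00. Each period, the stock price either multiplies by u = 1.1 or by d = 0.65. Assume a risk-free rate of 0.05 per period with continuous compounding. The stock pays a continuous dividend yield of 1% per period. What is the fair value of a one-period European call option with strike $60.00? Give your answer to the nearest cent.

Per-period risk-free factor R = e^0.05 = 1.0513; dividend-adjusted growth = e^(0.05−0.01) = 1.0408.
Risk-neutral probability p = (1.0408 − 0.65)/(1.1 − 0.65) = 0.3908/0.4500 = 0.8685
Terminal stock prices: S_u = 60.5, S_d = 35.75
Terminal payoffs (S − K): max(0.5, 0) = 0.5, max(-24.25, 0) = 0
Node 0 (S = 55): V_0 = e^(−0.05)·[0.8685·0.5000 + 0.1315·0.0000] = 0.4131

$0.41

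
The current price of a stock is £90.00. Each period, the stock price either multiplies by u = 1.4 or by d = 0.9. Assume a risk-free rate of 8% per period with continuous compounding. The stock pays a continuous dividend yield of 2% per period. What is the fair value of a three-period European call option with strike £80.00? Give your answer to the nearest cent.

£25.33

Per-period risk-free factor R = e^0.08 = 1.0833; dividend-adjusted growth = e^(0.08−0.02) = 1.0618.
Risk-neutral probability p = (1.0618 − 0.9)/(1.4 − 0.9) = 0.1618/0.5000 = 0.3237
Terminal stock prices: S_uuu = 247, S_uud = 158.8, S_udd = 102.1, S_ddd = 65.61
Terminal payoffs (S − K): max(167, 0) = 167, max(78.76, 0) = 78.76, max(22.06, 0) = 22.06, max(-14.39, 0) = 0
Node uu (S = 176.4): V_uu = e^(−0.08)·[0.3237·166.9600 + 0.6763·78.7600] = 99.0577
Node ud (S = 113.4): V_ud = e^(−0.08)·[0.3237·78.7600 + 0.6763·22.0600] = 37.3052
Node dd (S = 72.9): V_dd = e^(−0.08)·[0.3237·22.0600 + 0.6763·0.0000] = 6.5913
Node u (S = 126): V_u = e^(−0.08)·[0.3237·99.0577 + 0.6763·37.3052] = 52.8880
Node d (S = 81): V_d = e^(−0.08)·[0.3237·37.3052 + 0.6763·6.5913] = 15.2615
Node 0 (S = 90): V_0 = e^(−0.08)·[0.3237·52.8880 + 0.6763·15.2615] = 25.3304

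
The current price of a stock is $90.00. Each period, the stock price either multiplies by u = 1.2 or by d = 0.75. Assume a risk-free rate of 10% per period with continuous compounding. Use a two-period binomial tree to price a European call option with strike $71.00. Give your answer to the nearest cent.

$32.61

Risk-neutral probability p = (e^0.1 − 0.75)/(1.2 − 0.75) = 0.3552/0.4500 = 0.7893
Terminal stock prices: S_uu = 129.6, S_ud = 81, S_dd = 50.62
Terminal payoffs (S − K): max(58.6, 0) = 58.6, max(10, 0) = 10, max(-20.38, 0) = 0
Node u (S = 108): V_u = e^(−0.1)·[0.7893·58.6000 + 0.2107·10.0000] = 43.7565
Node d (S = 67.5): V_d = e^(−0.1)·[0.7893·10.0000 + 0.2107·0.0000] = 7.1416
Node 0 (S = 90): V_0 = e^(−0.1)·[0.7893·43.7565 + 0.2107·7.1416] = 32.6109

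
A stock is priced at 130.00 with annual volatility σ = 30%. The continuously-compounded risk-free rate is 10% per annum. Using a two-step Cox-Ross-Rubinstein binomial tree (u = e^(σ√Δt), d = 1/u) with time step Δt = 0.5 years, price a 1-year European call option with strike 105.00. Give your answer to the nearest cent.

CRR parameters: u = e^(σ√Δt) = e^(0.3·√0.5) = 1.2363, d = 1/u = 0.8089
Per-period rate: rΔt = 0.1·0.5 = 0.05, so R = e^0.05 = 1.0513
Risk-neutral probability p = (e^0.05 − 0.8089)/(1.2363 − 0.8089) = 0.2424/0.4275 = 0.5671
Terminal stock prices: S_uu = 198.7, S_ud = 130, S_dd = 85.05
Terminal payoffs (S − K): max(93.7, 0) = 93.7, max(25, 0) = 25, max(-19.95, 0) = 0
Node u (S = 160.7): V_u = e^(−0.05)·[0.5671·93.7005 + 0.4329·25.0000] = 60.8414
Node d (S = 105.2): V_d = e^(−0.05)·[0.5671·25.0000 + 0.4329·0.0000] = 13.4863
Node 0 (S = 130): V_0 = e^(−0.05)·[0.5671·60.8414 + 0.4329·13.4863] = 38.3744

38.37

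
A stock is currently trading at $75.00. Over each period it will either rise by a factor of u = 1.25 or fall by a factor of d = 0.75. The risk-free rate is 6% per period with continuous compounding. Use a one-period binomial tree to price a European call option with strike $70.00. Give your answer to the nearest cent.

Risk-neutral probability p = (e^0.06 − 0.75)/(1.25 − 0.75) = 0.3118/0.5000 = 0.6237
Terminal stock prices: S_u = 93.75, S_d = 56.25
Terminal payoffs (S − K): max(23.75, 0) = 23.75, max(-13.75, 0) = 0
Node 0 (S = 75): V_0 = e^(−0.06)·[0.6237·23.7500 + 0.3763·0.0000] = 13.9496

$13.95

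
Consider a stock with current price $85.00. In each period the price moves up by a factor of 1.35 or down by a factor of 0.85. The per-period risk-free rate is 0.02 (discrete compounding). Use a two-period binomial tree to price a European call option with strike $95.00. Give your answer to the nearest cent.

Risk-neutral probability p = (1 + 0.02 − 0.85)/(1.35 − 0.85) = 0.1700/0.5000 = 0.3400
Terminal stock prices: S_uu = 154.9, S_ud = 97.54, S_dd = 61.41
Terminal payoffs (S − K): max(59.91, 0) = 59.91, max(2.538, 0) = 2.538, max(-33.59, 0) = 0
Node u (S = 114.8): V_u = 1/1.02·[0.3400·59.9125 + 0.6600·2.5375] = 21.6127
Node d (S = 72.25): V_d = 1/1.02·[0.3400·2.5375 + 0.6600·0.0000] = 0.8458
Node 0 (S = 85): V_0 = 1/1.02·[0.3400·21.6127 + 0.6600·0.8458] = 7.7516

$7.75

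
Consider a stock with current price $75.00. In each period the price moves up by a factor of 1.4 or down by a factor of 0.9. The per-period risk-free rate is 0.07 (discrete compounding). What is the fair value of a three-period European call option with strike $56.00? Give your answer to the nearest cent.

Risk-neutral probability p = (1 + 0.07 − 0.9)/(1.4 − 0.9) = 0.1700/0.5000 = 0.3400
Terminal stock prices: S_uuu = 205.8, S_uud = 132.3, S_udd = 85.05, S_ddd = 54.68
Terminal payoffs (S − K): max(149.8, 0) = 149.8, max(76.3, 0) = 76.3, max(29.05, 0) = 29.05, max(-1.325, 0) = 0
Node uu (S = 147): V_uu = 1/1.07·[0.3400·149.8000 + 0.6600·76.3000] = 94.6636
Node ud (S = 94.5): V_ud = 1/1.07·[0.3400·76.3000 + 0.6600·29.0500] = 42.1636
Node dd (S = 60.75): V_dd = 1/1.07·[0.3400·29.0500 + 0.6600·0.0000] = 9.2308
Node u (S = 105): V_u = 1/1.07·[0.3400·94.6636 + 0.6600·42.1636] = 56.0874
Node d (S = 67.5): V_d = 1/1.07·[0.3400·42.1636 + 0.6600·9.2308] = 19.0916
Node 0 (S = 75): V_0 = 1/1.07·[0.3400·56.0874 + 0.6600·19.0916] = 29.5983

$29.60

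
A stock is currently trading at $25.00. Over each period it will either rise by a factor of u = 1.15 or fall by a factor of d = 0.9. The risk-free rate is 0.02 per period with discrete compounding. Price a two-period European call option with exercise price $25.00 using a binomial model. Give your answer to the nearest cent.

Risk-neutral probability p = (1 + 0.02 − 0.9)/(1.15 − 0.9) = 0.1200/0.2500 = 0.4800
Terminal stock prices: S_uu = 33.06, S_ud = 25.87, S_dd = 20.25
Terminal payoffs (S − K): max(8.062, 0) = 8.062, max(0.875, 0) = 0.875, max(-4.75, 0) = 0
Node u (S = 28.75): V_u = 1/1.02·[0.4800·8.0625 + 0.5200·0.8750] = 4.2402
Node d (S = 22.5): V_d = 1/1.02·[0.4800·0.8750 + 0.5200·0.0000] = 0.4118
Node 0 (S = 25): V_0 = 1/1.02·[0.4800·4.2402 + 0.5200·0.4118] = 2.2053

$2.21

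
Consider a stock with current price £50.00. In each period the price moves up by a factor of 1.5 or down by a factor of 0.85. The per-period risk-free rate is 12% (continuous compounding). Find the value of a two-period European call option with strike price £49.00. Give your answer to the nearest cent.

£14.78

Risk-neutral probability p = (e^0.12 − 0.85)/(1.5 − 0.85) = 0.2775/0.6500 = 0.4269
Terminal stock prices: S_uu = 112.5, S_ud = 63.75, S_dd = 36.12
Terminal payoffs (S − K): max(63.5, 0) = 63.5, max(14.75, 0) = 14.75, max(-12.88, 0) = 0
Node u (S = 75): V_u = e^(−0.12)·[0.4269·63.5000 + 0.5731·14.7500] = 31.5409
Node d (S = 42.5): V_d = e^(−0.12)·[0.4269·14.7500 + 0.5731·0.0000] = 5.5850
Node 0 (S = 50): V_0 = e^(−0.12)·[0.4269·31.5409 + 0.5731·5.5850] = 14.7814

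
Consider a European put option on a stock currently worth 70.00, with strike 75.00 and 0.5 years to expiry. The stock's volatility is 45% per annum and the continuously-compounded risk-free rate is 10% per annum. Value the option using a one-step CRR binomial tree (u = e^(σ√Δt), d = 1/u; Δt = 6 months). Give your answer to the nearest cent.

CRR parameters: u = e^(σ√Δt) = e^(0.45·√0.5) = 1.3746, d = 1/u = 0.7275
Per-period rate: rΔt = 0.1·0.5 = 0.05, so R = e^0.05 = 1.0513
Risk-neutral probability p = (e^0.05 − 0.7275)/(1.3746 − 0.7275) = 0.3238/0.6472 = 0.5003
Terminal stock prices: S_u = 96.23, S_d = 50.92
Terminal payoffs (K − S): max(-21.23, 0) = 0, max(24.08, 0) = 24.08
Node 0 (S = 70): V_0 = e^(−0.05)·[0.5003·0.0000 + 0.4997·24.0779] = 11.4441

11.44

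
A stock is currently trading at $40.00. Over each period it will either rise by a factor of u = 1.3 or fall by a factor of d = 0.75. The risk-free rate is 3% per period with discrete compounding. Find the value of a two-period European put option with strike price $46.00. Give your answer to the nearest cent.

$8.64

Risk-neutral probability p = (1 + 0.03 − 0.75)/(1.3 − 0.75) = 0.2800/0.5500 = 0.5091
Terminal stock prices: S_uu = 67.6, S_ud = 39, S_dd = 22.5
Terminal payoffs (K − S): max(-21.6, 0) = 0, max(7, 0) = 7, max(23.5, 0) = 23.5
Node u (S = 52): V_u = 1/1.03·[0.5091·0.0000 + 0.4909·7.0000] = 3.3363
Node d (S = 30): V_d = 1/1.03·[0.5091·7.0000 + 0.4909·23.5000] = 14.6602
Node 0 (S = 40): V_0 = 1/1.03·[0.5091·3.3363 + 0.4909·14.6602] = 8.6362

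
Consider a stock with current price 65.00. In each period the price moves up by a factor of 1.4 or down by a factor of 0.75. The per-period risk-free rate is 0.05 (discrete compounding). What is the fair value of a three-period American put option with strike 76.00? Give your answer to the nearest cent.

Risk-neutral probability p = (1 + 0.05 − 0.75)/(1.4 − 0.75) = 0.3000/0.6500 = 0.4615
Terminal stock prices: S_uuu = 178.4, S_uud = 95.55, S_udd = 51.19, S_ddd = 27.42
Terminal payoffs (K − S): max(-102.4, 0) = 0, max(-19.55, 0) = 0, max(24.81, 0) = 24.81, max(48.58, 0) = 48.58
Node uu (S = 127.4): continuation = 1/1.05·[0.4615·0.0000 + 0.5385·0.0000] = 0.0000; exercise value = 0.0000 ≤ continuation, so V_uu = 0.0000
Node ud (S = 68.25): continuation = 1/1.05·[0.4615·0.0000 + 0.5385·24.8125] = 12.7244; exercise value = 7.7500 ≤ continuation, so V_ud = 12.7244
Node dd (S = 36.56): continuation = 1/1.05·[0.4615·24.8125 + 0.5385·48.5781] = 35.8185; exercise value = 39.4375 > continuation, so V_dd = 39.4375 (exercise)
Node u (S = 91): continuation = 1/1.05·[0.4615·0.0000 + 0.5385·12.7244] = 6.5253; exercise value = 0.0000 ≤ continuation, so V_u = 6.5253
Node d (S = 48.75): continuation = 1/1.05·[0.4615·12.7244 + 0.5385·39.4375] = 25.8175; exercise value = 27.2500 > continuation, so V_d = 27.2500 (exercise)
Node 0 (S = 65): continuation = 1/1.05·[0.4615·6.5253 + 0.5385·27.2500] = 16.8426; exercise value = 11.0000 ≤ continuation, so V_0 = 16.8426

16.84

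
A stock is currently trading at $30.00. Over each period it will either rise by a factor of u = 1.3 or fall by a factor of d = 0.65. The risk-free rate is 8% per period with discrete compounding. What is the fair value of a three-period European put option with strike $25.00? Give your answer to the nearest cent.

$2.05

Risk-neutral probability p = (1 + 0.08 − 0.65)/(1.3 − 0.65) = 0.4300/0.6500 = 0.6615
Terminal stock prices: S_uuu = 65.91, S_uud = 32.96, S_udd = 16.48, S_ddd = 8.239
Terminal payoffs (K − S): max(-40.91, 0) = 0, max(-7.955, 0) = 0, max(8.522, 0) = 8.522, max(16.76, 0) = 16.76
Node uu (S = 50.7): V_uu = 1/1.08·[0.6615·0.0000 + 0.3385·0.0000] = 0.0000
Node ud (S = 25.35): V_ud = 1/1.08·[0.6615·0.0000 + 0.3385·8.5225] = 2.6709
Node dd (S = 12.68): V_dd = 1/1.08·[0.6615·8.5225 + 0.3385·16.7613] = 10.4731
Node u (S = 39): V_u = 1/1.08·[0.6615·0.0000 + 0.3385·2.6709] = 0.8370
Node d (S = 19.5): V_d = 1/1.08·[0.6615·2.6709 + 0.3385·10.4731] = 4.9182
Node 0 (S = 30): V_0 = 1/1.08·[0.6615·0.8370 + 0.3385·4.9182] = 2.0540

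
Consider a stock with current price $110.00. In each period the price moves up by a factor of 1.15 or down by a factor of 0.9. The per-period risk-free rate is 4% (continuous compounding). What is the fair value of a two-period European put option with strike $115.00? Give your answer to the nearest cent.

$5.08

Risk-neutral probability p = (e^0.04 − 0.9)/(1.15 − 0.9) = 0.1408/0.2500 = 0.5632
Terminal stock prices: S_uu = 145.5, S_ud = 113.8, S_dd = 89.1
Terminal payoffs (K − S): max(-30.47, 0) = 0, max(1.15, 0) = 1.15, max(25.9, 0) = 25.9
Node u (S = 126.5): V_u = e^(−0.04)·[0.5632·0.0000 + 0.4368·1.1500] = 0.4826
Node d (S = 99): V_d = e^(−0.04)·[0.5632·1.1500 + 0.4368·25.9000] = 11.4908
Node 0 (S = 110): V_0 = e^(−0.04)·[0.5632·0.4826 + 0.4368·11.4908] = 5.0830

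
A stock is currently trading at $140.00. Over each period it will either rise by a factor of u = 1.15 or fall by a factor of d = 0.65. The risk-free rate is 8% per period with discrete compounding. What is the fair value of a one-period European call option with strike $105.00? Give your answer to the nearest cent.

$44.59

Risk-neutral probability p = (1 + 0.08 − 0.65)/(1.15 − 0.65) = 0.4300/0.5000 = 0.8600
Terminal stock prices: S_u = 161, S_d = 91
Terminal payoffs (S − K): max(56, 0) = 56, max(-14, 0) = 0
Node 0 (S = 140): V_0 = 1/1.08·[0.8600·56.0000 + 0.1400·0.0000] = 44.5926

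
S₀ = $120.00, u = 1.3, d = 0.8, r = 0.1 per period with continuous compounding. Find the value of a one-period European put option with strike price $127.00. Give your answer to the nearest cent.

$10.93

Risk-neutral probability p = (e^0.1 − 0.8)/(1.3 − 0.8) = 0.3052/0.5000 = 0.6103
Terminal stock prices: S_u = 156, S_d = 96
Terminal payoffs (K − S): max(-29, 0) = 0, max(31, 0) = 31
Node 0 (S = 120): V_0 = e^(−0.1)·[0.6103·0.0000 + 0.3897·31.0000] = 10.9299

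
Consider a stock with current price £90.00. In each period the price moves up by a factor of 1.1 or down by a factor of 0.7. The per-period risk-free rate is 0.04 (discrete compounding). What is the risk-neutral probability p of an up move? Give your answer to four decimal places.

p = 0.8500

Risk-neutral probability p = (1 + 0.04 − 0.7)/(1.1 − 0.7) = 0.3400/0.4000 = 0.8500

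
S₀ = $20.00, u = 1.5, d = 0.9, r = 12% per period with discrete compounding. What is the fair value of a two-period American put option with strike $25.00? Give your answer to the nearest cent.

Risk-neutral probability p = (1 + 0.12 − 0.9)/(1.5 − 0.9) = 0.2200/0.6000 = 0.3667
Terminal stock prices: S_uu = 45, S_ud = 27, S_dd = 16.2
Terminal payoffs (K − S): max(-20, 0) = 0, max(-2, 0) = 0, max(8.8, 0) = 8.8
Node u (S = 30): continuation = 1/1.12·[0.3667·0.0000 + 0.6333·0.0000] = 0.0000; exercise value = 0.0000 ≤ continuation, so V_u = 0.0000
Node d (S = 18): continuation = 1/1.12·[0.3667·0.0000 + 0.6333·8.8000] = 4.9762; exercise value = 7.0000 > continuation, so V_d = 7.0000 (exercise)
Node 0 (S = 20): continuation = 1/1.12·[0.3667·0.0000 + 0.6333·7.0000] = 3.9583; exercise value = 5.0000 > continuation, so V_0 = 5.0000 (exercise)

$5.00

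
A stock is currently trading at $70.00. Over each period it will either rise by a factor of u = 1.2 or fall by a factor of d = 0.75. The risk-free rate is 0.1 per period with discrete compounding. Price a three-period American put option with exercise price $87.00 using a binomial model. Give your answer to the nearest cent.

Risk-neutral probability p = (1 + 0.1 − 0.75)/(1.2 − 0.75) = 0.3500/0.4500 = 0.7778
Terminal stock prices: S_uuu = 121, S_uud = 75.6, S_udd = 47.25, S_ddd = 29.53
Terminal payoffs (K − S): max(-33.96, 0) = 0, max(11.4, 0) = 11.4, max(39.75, 0) = 39.75, max(57.47, 0) = 57.47
Node uu (S = 100.8): continuation = 1/1.1·[0.7778·0.0000 + 0.2222·11.4000] = 2.3030; exercise value = 0.0000 ≤ continuation, so V_uu = 2.3030
Node ud (S = 63): continuation = 1/1.1·[0.7778·11.4000 + 0.2222·39.7500] = 16.0909; exercise value = 24.0000 > continuation, so V_ud = 24.0000 (exercise)
Node dd (S = 39.38): continuation = 1/1.1·[0.7778·39.7500 + 0.2222·57.4688] = 39.7159; exercise value = 47.6250 > continuation, so V_dd = 47.6250 (exercise)
Node u (S = 84): continuation = 1/1.1·[0.7778·2.3030 + 0.2222·24.0000] = 6.4769; exercise value = 3.0000 ≤ continuation, so V_u = 6.4769
Node d (S = 52.5): continuation = 1/1.1·[0.7778·24.0000 + 0.2222·47.6250] = 26.5909; exercise value = 34.5000 > continuation, so V_d = 34.5000 (exercise)
Node 0 (S = 70): continuation = 1/1.1·[0.7778·6.4769 + 0.2222·34.5000] = 11.5493; exercise value = 17.0000 > continuation, so V_0 = 17.0000 (exercise)

$17.00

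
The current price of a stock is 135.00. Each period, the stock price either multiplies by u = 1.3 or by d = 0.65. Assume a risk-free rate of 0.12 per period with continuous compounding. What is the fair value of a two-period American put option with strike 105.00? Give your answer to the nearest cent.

Risk-neutral probability p = (e^0.12 − 0.65)/(1.3 − 0.65) = 0.4775/0.6500 = 0.7346
Terminal stock prices: S_uu = 228.2, S_ud = 114.1, S_dd = 57.04
Terminal payoffs (K − S): max(-123.2, 0) = 0, max(-9.075, 0) = 0, max(47.96, 0) = 47.96
Node u (S = 175.5): continuation = e^(−0.12)·[0.7346·0.0000 + 0.2654·0.0000] = 0.0000; exercise value = 0.0000 ≤ continuation, so V_u = 0.0000
Node d (S = 87.75): continuation = e^(−0.12)·[0.7346·0.0000 + 0.2654·47.9625] = 11.2894; exercise value = 17.2500 > continuation, so V_d = 17.2500 (exercise)
Node 0 (S = 135): continuation = e^(−0.12)·[0.7346·0.0000 + 0.2654·17.2500] = 4.0603; exercise value = 0.0000 ≤ continuation, so V_0 = 4.0603

4.06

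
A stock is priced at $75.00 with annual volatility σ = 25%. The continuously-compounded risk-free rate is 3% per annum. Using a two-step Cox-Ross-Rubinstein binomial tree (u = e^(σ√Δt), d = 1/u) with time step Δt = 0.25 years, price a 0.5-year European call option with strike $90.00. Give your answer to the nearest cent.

CRR parameters: u = e^(σ√Δt) = e^(0.25·√0.25) = 1.1331, d = 1/u = 0.8825
Per-period rate: rΔt = 0.03·0.25 = 0.0075, so R = e^0.0075 = 1.0075
Risk-neutral probability p = (e^0.0075 − 0.8825)/(1.1331 − 0.8825) = 0.1250/0.2507 = 0.4988
Terminal stock prices: S_uu = 96.3, S_ud = 75, S_dd = 58.41
Terminal payoffs (S − K): max(6.302, 0) = 6.302, max(-15, 0) = 0, max(-31.59, 0) = 0
Node u (S = 84.99): V_u = e^(−0.0075)·[0.4988·6.3019 + 0.5012·0.0000] = 3.1201
Node d (S = 66.19): V_d = e^(−0.0075)·[0.4988·0.0000 + 0.5012·0.0000] = 0.0000
Node 0 (S = 75): V_0 = e^(−0.0075)·[0.4988·3.1201 + 0.5012·0.0000] = 1.5447

$1.54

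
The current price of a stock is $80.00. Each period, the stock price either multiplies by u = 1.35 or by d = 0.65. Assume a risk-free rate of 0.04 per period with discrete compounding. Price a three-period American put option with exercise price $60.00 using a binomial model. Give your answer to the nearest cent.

Risk-neutral probability p = (1 + 0.04 − 0.65)/(1.35 − 0.65) = 0.3900/0.7000 = 0.5571
Terminal stock prices: S_uuu = 196.8, S_uud = 94.77, S_udd = 45.63, S_ddd = 21.97
Terminal payoffs (K − S): max(-136.8, 0) = 0, max(-34.77, 0) = 0, max(14.37, 0) = 14.37, max(38.03, 0) = 38.03
Node uu (S = 145.8): continuation = 1/1.04·[0.5571·0.0000 + 0.4429·0.0000] = 0.0000; exercise value = 0.0000 ≤ continuation, so V_uu = 0.0000
Node ud (S = 70.2): continuation = 1/1.04·[0.5571·0.0000 + 0.4429·14.3700] = 6.1191; exercise value = 0.0000 ≤ continuation, so V_ud = 6.1191
Node dd (S = 33.8): continuation = 1/1.04·[0.5571·14.3700 + 0.4429·38.0300] = 23.8923; exercise value = 26.2000 > continuation, so V_dd = 26.2000 (exercise)
Node u (S = 108): continuation = 1/1.04·[0.5571·0.0000 + 0.4429·6.1191] = 2.6057; exercise value = 0.0000 ≤ continuation, so V_u = 2.6057
Node d (S = 52): continuation = 1/1.04·[0.5571·6.1191 + 0.4429·26.2000] = 14.4347; exercise value = 8.0000 ≤ continuation, so V_d = 14.4347
Node 0 (S = 80): continuation = 1/1.04·[0.5571·2.6057 + 0.4429·14.4347] = 7.5425; exercise value = 0.0000 ≤ continuation, so V_0 = 7.5425

$7.54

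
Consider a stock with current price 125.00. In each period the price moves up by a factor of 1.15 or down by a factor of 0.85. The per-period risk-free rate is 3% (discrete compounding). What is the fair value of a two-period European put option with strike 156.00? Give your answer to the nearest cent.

Risk-neutral probability p = (1 + 0.03 − 0.85)/(1.15 − 0.85) = 0.1800/0.3000 = 0.6000
Terminal stock prices: S_uu = 165.3, S_ud = 122.2, S_dd = 90.31
Terminal payoffs (K − S): max(-9.312, 0) = 0, max(33.81, 0) = 33.81, max(65.69, 0) = 65.69
Node u (S = 143.8): V_u = 1/1.03·[0.6000·0.0000 + 0.4000·33.8125] = 13.1311
Node d (S = 106.2): V_d = 1/1.03·[0.6000·33.8125 + 0.4000·65.6875] = 45.2063
Node 0 (S = 125): V_0 = 1/1.03·[0.6000·13.1311 + 0.4000·45.2063] = 25.2050

25.21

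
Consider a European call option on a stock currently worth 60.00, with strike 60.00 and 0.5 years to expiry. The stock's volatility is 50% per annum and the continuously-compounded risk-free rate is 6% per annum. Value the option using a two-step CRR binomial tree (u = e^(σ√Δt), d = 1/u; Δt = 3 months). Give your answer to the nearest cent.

8.26

CRR parameters: u = e^(σ√Δt) = e^(0.5·√0.25) = 1.2840, d = 1/u = 0.7788
Per-period rate: rΔt = 0.06·0.25 = 0.015, so R = e^0.015 = 1.0151
Risk-neutral probability p = (e^0.015 − 0.7788)/(1.2840 − 0.7788) = 0.2363/0.5052 = 0.4677
Terminal stock prices: S_uu = 98.92, S_ud = 60, S_dd = 36.39
Terminal payoffs (S − K): max(38.92, 0) = 38.92, max(0, 0) = 0, max(-23.61, 0) = 0
Node u (S = 77.04): V_u = e^(−0.015)·[0.4677·38.9233 + 0.5323·0.0000] = 17.9348
Node d (S = 46.73): V_d = e^(−0.015)·[0.4677·0.0000 + 0.5323·0.0000] = 0.0000
Node 0 (S = 60): V_0 = e^(−0.015)·[0.4677·17.9348 + 0.5323·0.0000] = 8.2639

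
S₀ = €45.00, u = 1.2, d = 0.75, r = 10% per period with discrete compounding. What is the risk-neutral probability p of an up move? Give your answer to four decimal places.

p = 0.7778

Risk-neutral probability p = (1 + 0.1 − 0.75)/(1.2 − 0.75) = 0.3500/0.4500 = 0.7778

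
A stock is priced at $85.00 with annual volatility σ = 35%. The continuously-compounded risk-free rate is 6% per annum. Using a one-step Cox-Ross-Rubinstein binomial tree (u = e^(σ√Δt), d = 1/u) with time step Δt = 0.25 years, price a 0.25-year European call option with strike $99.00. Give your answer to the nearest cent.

CRR parameters: u = e^(σ√Δt) = e^(0.35·√0.25) = 1.1912, d = 1/u = 0.8395
Per-period rate: rΔt = 0.06·0.25 = 0.015, so R = e^0.015 = 1.0151
Risk-neutral probability p = (e^0.015 − 0.8395)/(1.1912 − 0.8395) = 0.1757/0.3518 = 0.4993
Terminal stock prices: S_u = 101.3, S_d = 71.35
Terminal payoffs (S − K): max(2.256, 0) = 2.256, max(-27.65, 0) = 0
Node 0 (S = 85): V_0 = e^(−0.015)·[0.4993·2.2559 + 0.5007·0.0000] = 1.1097

$1.11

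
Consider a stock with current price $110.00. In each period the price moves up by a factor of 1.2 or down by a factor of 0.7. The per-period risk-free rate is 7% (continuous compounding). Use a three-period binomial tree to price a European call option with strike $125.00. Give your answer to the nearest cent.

Risk-neutral probability p = (e^0.07 − 0.7)/(1.2 − 0.7) = 0.3725/0.5000 = 0.7450
Terminal stock prices: S_uuu = 190.1, S_uud = 110.9, S_udd = 64.68, S_ddd = 37.73
Terminal payoffs (S − K): max(65.08, 0) = 65.08, max(-14.12, 0) = 0, max(-60.32, 0) = 0, max(-87.27, 0) = 0
Node uu (S = 158.4): V_uu = e^(−0.07)·[0.7450·65.0800 + 0.2550·0.0000] = 45.2077
Node ud (S = 92.4): V_ud = e^(−0.07)·[0.7450·0.0000 + 0.2550·0.0000] = 0.0000
Node dd (S = 53.9): V_dd = e^(−0.07)·[0.7450·0.0000 + 0.2550·0.0000] = 0.0000
Node u (S = 132): V_u = e^(−0.07)·[0.7450·45.2077 + 0.2550·0.0000] = 31.4035
Node d (S = 77): V_d = e^(−0.07)·[0.7450·0.0000 + 0.2550·0.0000] = 0.0000
Node 0 (S = 110): V_0 = e^(−0.07)·[0.7450·31.4035 + 0.2550·0.0000] = 21.8144

$21.81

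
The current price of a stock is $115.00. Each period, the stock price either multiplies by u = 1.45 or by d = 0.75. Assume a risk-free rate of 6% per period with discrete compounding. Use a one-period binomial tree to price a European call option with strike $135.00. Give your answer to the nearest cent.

$13.26

Risk-neutral probability p = (1 + 0.06 − 0.75)/(1.45 − 0.75) = 0.3100/0.7000 = 0.4429
Terminal stock prices: S_u = 166.8, S_d = 86.25
Terminal payoffs (S − K): max(31.75, 0) = 31.75, max(-48.75, 0) = 0
Node 0 (S = 115): V_0 = 1/1.06·[0.4429·31.7500 + 0.5571·0.0000] = 13.2648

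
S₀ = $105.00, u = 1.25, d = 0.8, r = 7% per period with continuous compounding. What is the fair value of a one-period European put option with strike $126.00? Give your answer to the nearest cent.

Risk-neutral probability p = (e^0.07 − 0.8)/(1.25 − 0.8) = 0.2725/0.4500 = 0.6056
Terminal stock prices: S_u = 131.2, S_d = 84
Terminal payoffs (K − S): max(-5.25, 0) = 0, max(42, 0) = 42
Node 0 (S = 105): V_0 = e^(−0.07)·[0.6056·0.0000 + 0.3944·42.0000] = 15.4459

$15.45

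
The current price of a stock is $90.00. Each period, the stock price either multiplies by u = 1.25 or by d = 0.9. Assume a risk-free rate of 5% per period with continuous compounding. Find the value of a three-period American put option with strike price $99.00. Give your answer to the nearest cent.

$10.67

Risk-neutral probability p = (e^0.05 − 0.9)/(1.25 − 0.9) = 0.1513/0.3500 = 0.4322
Terminal stock prices: S_uuu = 175.8, S_uud = 126.6, S_udd = 91.12, S_ddd = 65.61
Terminal payoffs (K − S): max(-76.78, 0) = 0, max(-27.56, 0) = 0, max(7.875, 0) = 7.875, max(33.39, 0) = 33.39
Node uu (S = 140.6): continuation = e^(−0.05)·[0.4322·0.0000 + 0.5678·0.0000] = 0.0000; exercise value = 0.0000 ≤ continuation, so V_uu = 0.0000
Node ud (S = 101.2): continuation = e^(−0.05)·[0.4322·0.0000 + 0.5678·7.8750] = 4.2533; exercise value = 0.0000 ≤ continuation, so V_ud = 4.2533
Node dd (S = 72.9): continuation = e^(−0.05)·[0.4322·7.8750 + 0.5678·33.3900] = 21.2717; exercise value = 26.1000 > continuation, so V_dd = 26.1000 (exercise)
Node u (S = 112.5): continuation = e^(−0.05)·[0.4322·0.0000 + 0.5678·4.2533] = 2.2972; exercise value = 0.0000 ≤ continuation, so V_u = 2.2972
Node d (S = 81): continuation = e^(−0.05)·[0.4322·4.2533 + 0.5678·26.1000] = 15.8454; exercise value = 18.0000 > continuation, so V_d = 18.0000 (exercise)
Node 0 (S = 90): continuation = e^(−0.05)·[0.4322·2.2972 + 0.5678·18.0000] = 10.6663; exercise value = 9.0000 ≤ continuation, so V_0 = 10.6663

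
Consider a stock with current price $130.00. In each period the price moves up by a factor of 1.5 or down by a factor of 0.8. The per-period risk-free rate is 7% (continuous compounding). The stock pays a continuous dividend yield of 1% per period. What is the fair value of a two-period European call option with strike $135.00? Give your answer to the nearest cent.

$27.71

Per-period risk-free factor R = e^0.07 = 1.0725; dividend-adjusted growth = e^(0.07−0.01) = 1.0618.
Risk-neutral probability p = (1.0618 − 0.8)/(1.5 − 0.8) = 0.2618/0.7000 = 0.3741
Terminal stock prices: S_uu = 292.5, S_ud = 156, S_dd = 83.2
Terminal payoffs (S − K): max(157.5, 0) = 157.5, max(21, 0) = 21, max(-51.8, 0) = 0
Node u (S = 195): V_u = e^(−0.07)·[0.3741·157.5000 + 0.6259·21.0000] = 67.1866
Node d (S = 104): V_d = e^(−0.07)·[0.3741·21.0000 + 0.6259·0.0000] = 7.3240
Node 0 (S = 130): V_0 = e^(−0.07)·[0.3741·67.1866 + 0.6259·7.3240] = 27.7068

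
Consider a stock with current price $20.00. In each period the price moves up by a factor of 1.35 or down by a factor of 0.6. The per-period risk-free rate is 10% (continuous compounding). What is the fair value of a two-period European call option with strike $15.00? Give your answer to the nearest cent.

$8.40

Risk-neutral probability p = (e^0.1 − 0.6)/(1.35 − 0.6) = 0.5052/0.7500 = 0.6736
Terminal stock prices: S_uu = 36.45, S_ud = 16.2, S_dd = 7.2
Terminal payoffs (S − K): max(21.45, 0) = 21.45, max(1.2, 0) = 1.2, max(-7.8, 0) = 0
Node u (S = 27): V_u = e^(−0.1)·[0.6736·21.4500 + 0.3264·1.2000] = 13.4274
Node d (S = 12): V_d = e^(−0.1)·[0.6736·1.2000 + 0.3264·0.0000] = 0.7314
Node 0 (S = 20): V_0 = e^(−0.1)·[0.6736·13.4274 + 0.3264·0.7314] = 8.3996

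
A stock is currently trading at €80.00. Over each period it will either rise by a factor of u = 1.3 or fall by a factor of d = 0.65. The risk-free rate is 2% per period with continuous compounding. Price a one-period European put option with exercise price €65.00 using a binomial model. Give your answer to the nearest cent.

Risk-neutral probability p = (e^0.02 − 0.65)/(1.3 − 0.65) = 0.3702/0.6500 = 0.5695
Terminal stock prices: S_u = 104, S_d = 52
Terminal payoffs (K − S): max(-39, 0) = 0, max(13, 0) = 13
Node 0 (S = 80): V_0 = e^(−0.02)·[0.5695·0.0000 + 0.4305·13.0000] = 5.4852

€5.49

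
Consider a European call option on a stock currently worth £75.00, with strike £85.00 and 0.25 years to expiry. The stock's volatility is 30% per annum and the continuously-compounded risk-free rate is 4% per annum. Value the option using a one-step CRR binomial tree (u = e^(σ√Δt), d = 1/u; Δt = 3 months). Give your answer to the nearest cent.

CRR parameters: u = e^(σ√Δt) = e^(0.3·√0.25) = 1.1618, d = 1/u = 0.8607
Per-period rate: rΔt = 0.04·0.25 = 0.01, so R = e^0.01 = 1.0101
Risk-neutral probability p = (e^0.01 − 0.8607)/(1.1618 − 0.8607) = 0.1493/0.3011 = 0.4959
Terminal stock prices: S_u = 87.14, S_d = 64.55
Terminal payoffs (S − K): max(2.138, 0) = 2.138, max(-20.45, 0) = 0
Node 0 (S = 75): V_0 = e^(−0.01)·[0.4959·2.1376 + 0.5041·0.0000] = 1.0496

£1.05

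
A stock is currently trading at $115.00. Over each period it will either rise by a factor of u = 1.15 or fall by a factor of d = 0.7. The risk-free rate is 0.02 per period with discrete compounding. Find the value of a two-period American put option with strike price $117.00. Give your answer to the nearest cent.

$15.16

Risk-neutral probability p = (1 + 0.02 − 0.7)/(1.15 − 0.7) = 0.3200/0.4500 = 0.7111
Terminal stock prices: S_uu = 152.1, S_ud = 92.57, S_dd = 56.35
Terminal payoffs (K − S): max(-35.09, 0) = 0, max(24.43, 0) = 24.43, max(60.65, 0) = 60.65
Node u (S = 132.2): continuation = 1/1.02·[0.7111·0.0000 + 0.2889·24.4250] = 6.9178; exercise value = 0.0000 ≤ continuation, so V_u = 6.9178
Node d (S = 80.5): continuation = 1/1.02·[0.7111·24.4250 + 0.2889·60.6500] = 34.2059; exercise value = 36.5000 > continuation, so V_d = 36.5000 (exercise)
Node 0 (S = 115): continuation = 1/1.02·[0.7111·6.9178 + 0.2889·36.5000] = 15.1605; exercise value = 2.0000 ≤ continuation, so V_0 = 15.1605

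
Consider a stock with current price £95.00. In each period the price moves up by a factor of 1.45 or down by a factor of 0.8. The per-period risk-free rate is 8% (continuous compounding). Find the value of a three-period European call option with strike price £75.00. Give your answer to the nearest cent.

£39.73

Risk-neutral probability p = (e^0.08 − 0.8)/(1.45 − 0.8) = 0.2833/0.6500 = 0.4358
Terminal stock prices: S_uuu = 289.6, S_uud = 159.8, S_udd = 88.16, S_ddd = 48.64
Terminal payoffs (S − K): max(214.6, 0) = 214.6, max(84.79, 0) = 84.79, max(13.16, 0) = 13.16, max(-26.36, 0) = 0
Node uu (S = 199.7): V_uu = e^(−0.08)·[0.4358·214.6194 + 0.5642·84.7900] = 130.5038
Node ud (S = 110.2): V_ud = e^(−0.08)·[0.4358·84.7900 + 0.5642·13.1600] = 40.9663
Node dd (S = 60.8): V_dd = e^(−0.08)·[0.4358·13.1600 + 0.5642·0.0000] = 5.2945
Node u (S = 137.8): V_u = e^(−0.08)·[0.4358·130.5038 + 0.5642·40.9663] = 73.8392
Node d (S = 76): V_d = e^(−0.08)·[0.4358·40.9663 + 0.5642·5.2945] = 19.2389
Node 0 (S = 95): V_0 = e^(−0.08)·[0.4358·73.8392 + 0.5642·19.2389] = 39.7264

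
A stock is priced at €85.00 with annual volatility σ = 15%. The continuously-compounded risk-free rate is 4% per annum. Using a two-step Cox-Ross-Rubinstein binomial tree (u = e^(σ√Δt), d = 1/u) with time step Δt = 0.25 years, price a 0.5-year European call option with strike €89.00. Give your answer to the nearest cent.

CRR parameters: u = e^(σ√Δt) = e^(0.15·√0.25) = 1.0779, d = 1/u = 0.9277
Per-period rate: rΔt = 0.04·0.25 = 0.01, so R = e^0.01 = 1.0101
Risk-neutral probability p = (e^0.01 − 0.9277)/(1.0779 − 0.9277) = 0.0823/0.1501 = 0.5482
Terminal stock prices: S_uu = 98.76, S_ud = 85, S_dd = 73.16
Terminal payoffs (S − K): max(9.756, 0) = 9.756, max(-4, 0) = 0, max(-15.84, 0) = 0
Node u (S = 91.62): V_u = e^(−0.01)·[0.5482·9.7559 + 0.4518·0.0000] = 5.2949
Node d (S = 78.86): V_d = e^(−0.01)·[0.5482·0.0000 + 0.4518·0.0000] = 0.0000
Node 0 (S = 85): V_0 = e^(−0.01)·[0.5482·5.2949 + 0.4518·0.0000] = 2.8738

€2.87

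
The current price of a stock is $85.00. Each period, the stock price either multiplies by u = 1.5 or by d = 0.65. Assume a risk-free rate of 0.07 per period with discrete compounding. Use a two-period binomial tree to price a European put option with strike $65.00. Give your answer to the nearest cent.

$6.50

Risk-neutral probability p = (1 + 0.07 − 0.65)/(1.5 − 0.65) = 0.4200/0.8500 = 0.4941
Terminal stock prices: S_uu = 191.2, S_ud = 82.88, S_dd = 35.91
Terminal payoffs (K − S): max(-126.2, 0) = 0, max(-17.88, 0) = 0, max(29.09, 0) = 29.09
Node u (S = 127.5): V_u = 1/1.07·[0.4941·0.0000 + 0.5059·0.0000] = 0.0000
Node d (S = 55.25): V_d = 1/1.07·[0.4941·0.0000 + 0.5059·29.0875] = 13.7522
Node 0 (S = 85): V_0 = 1/1.07·[0.4941·0.0000 + 0.5059·13.7522] = 6.5019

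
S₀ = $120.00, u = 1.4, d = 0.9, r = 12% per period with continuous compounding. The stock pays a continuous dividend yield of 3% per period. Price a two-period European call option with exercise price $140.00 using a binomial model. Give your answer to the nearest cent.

Per-period risk-free factor R = e^0.12 = 1.1275; dividend-adjusted growth = e^(0.12−0.03) = 1.0942.
Risk-neutral probability p = (1.0942 − 0.9)/(1.4 − 0.9) = 0.1942/0.5000 = 0.3883
Terminal stock prices: S_uu = 235.2, S_ud = 151.2, S_dd = 97.2
Terminal payoffs (S − K): max(95.2, 0) = 95.2, max(11.2, 0) = 11.2, max(-42.8, 0) = 0
Node u (S = 168): V_u = e^(−0.12)·[0.3883·95.2000 + 0.6117·11.2000] = 38.8660
Node d (S = 108): V_d = e^(−0.12)·[0.3883·11.2000 + 0.6117·0.0000] = 3.8577
Node 0 (S = 120): V_0 = e^(−0.12)·[0.3883·38.8660 + 0.6117·3.8577] = 15.4795

$15.48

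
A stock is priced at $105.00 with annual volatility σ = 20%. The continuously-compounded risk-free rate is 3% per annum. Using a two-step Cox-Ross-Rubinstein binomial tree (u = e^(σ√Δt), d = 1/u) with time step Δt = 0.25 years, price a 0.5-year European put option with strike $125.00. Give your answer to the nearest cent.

CRR parameters: u = e^(σ√Δt) = e^(0.2·√0.25) = 1.1052, d = 1/u = 0.9048
Per-period rate: rΔt = 0.03·0.25 = 0.0075, so R = e^0.0075 = 1.0075
Risk-neutral probability p = (e^0.0075 − 0.9048)/(1.1052 − 0.9048) = 0.1027/0.2003 = 0.5126
Terminal stock prices: S_uu = 128.2, S_ud = 105, S_dd = 85.97
Terminal payoffs (K − S): max(-3.247, 0) = 0, max(20, 0) = 20, max(39.03, 0) = 39.03
Node u (S = 116): V_u = e^(−0.0075)·[0.5126·0.0000 + 0.4874·20.0000] = 9.6752
Node d (S = 95.01): V_d = e^(−0.0075)·[0.5126·20.0000 + 0.4874·39.0333] = 29.0581
Node 0 (S = 105): V_0 = e^(−0.0075)·[0.5126·9.6752 + 0.4874·29.0581] = 18.9795

$18.98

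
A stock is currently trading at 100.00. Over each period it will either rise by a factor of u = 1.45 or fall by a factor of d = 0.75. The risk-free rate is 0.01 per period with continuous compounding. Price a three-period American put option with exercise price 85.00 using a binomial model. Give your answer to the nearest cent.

12.11

Risk-neutral probability p = (e^0.01 − 0.75)/(1.45 − 0.75) = 0.2601/0.7000 = 0.3715
Terminal stock prices: S_uuu = 304.9, S_uud = 157.7, S_udd = 81.56, S_ddd = 42.19
Terminal payoffs (K − S): max(-219.9, 0) = 0, max(-72.69, 0) = 0, max(3.438, 0) = 3.438, max(42.81, 0) = 42.81
Node uu (S = 210.2): continuation = e^(−0.01)·[0.3715·0.0000 + 0.6285·0.0000] = 0.0000; exercise value = 0.0000 ≤ continuation, so V_uu = 0.0000
Node ud (S = 108.8): continuation = e^(−0.01)·[0.3715·0.0000 + 0.6285·3.4375] = 2.1390; exercise value = 0.0000 ≤ continuation, so V_ud = 2.1390
Node dd (S = 56.25): continuation = e^(−0.01)·[0.3715·3.4375 + 0.6285·42.8125] = 27.9042; exercise value = 28.7500 > continuation, so V_dd = 28.7500 (exercise)
Node u (S = 145): continuation = e^(−0.01)·[0.3715·0.0000 + 0.6285·2.1390] = 1.3310; exercise value = 0.0000 ≤ continuation, so V_u = 1.3310
Node d (S = 75): continuation = e^(−0.01)·[0.3715·2.1390 + 0.6285·28.7500] = 18.6763; exercise value = 10.0000 ≤ continuation, so V_d = 18.6763
Node 0 (S = 100): continuation = e^(−0.01)·[0.3715·1.3310 + 0.6285·18.6763] = 12.1108; exercise value = 0.0000 ≤ continuation, so V_0 = 12.1108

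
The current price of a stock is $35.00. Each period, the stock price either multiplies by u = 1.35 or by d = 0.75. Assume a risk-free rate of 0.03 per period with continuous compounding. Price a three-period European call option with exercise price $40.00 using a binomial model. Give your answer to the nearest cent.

$6.81

Risk-neutral probability p = (e^0.03 − 0.75)/(1.35 − 0.75) = 0.2805/0.6000 = 0.4674
Terminal stock prices: S_uuu = 86.11, S_uud = 47.84, S_udd = 26.58, S_ddd = 14.77
Terminal payoffs (S − K): max(46.11, 0) = 46.11, max(7.841, 0) = 7.841, max(-13.42, 0) = 0, max(-25.23, 0) = 0
Node uu (S = 63.79): V_uu = e^(−0.03)·[0.4674·46.1131 + 0.5326·7.8406] = 24.9697
Node ud (S = 35.44): V_ud = e^(−0.03)·[0.4674·7.8406 + 0.5326·0.0000] = 3.5566
Node dd (S = 19.69): V_dd = e^(−0.03)·[0.4674·0.0000 + 0.5326·0.0000] = 0.0000
Node u (S = 47.25): V_u = e^(−0.03)·[0.4674·24.9697 + 0.5326·3.5566] = 13.1647
Node d (S = 26.25): V_d = e^(−0.03)·[0.4674·3.5566 + 0.5326·0.0000] = 1.6133
Node 0 (S = 35): V_0 = e^(−0.03)·[0.4674·13.1647 + 0.5326·1.6133] = 6.8054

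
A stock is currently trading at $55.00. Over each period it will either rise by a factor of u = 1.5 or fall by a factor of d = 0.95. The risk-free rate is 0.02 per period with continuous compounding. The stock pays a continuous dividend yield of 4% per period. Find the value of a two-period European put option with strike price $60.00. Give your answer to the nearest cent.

$8.89

Per-period risk-free factor R = e^0.02 = 1.0202; dividend-adjusted growth = e^(0.02−0.04) = 0.9802.
Risk-neutral probability p = (0.9802 − 0.95)/(1.5 − 0.95) = 0.0302/0.5500 = 0.0549
Terminal stock prices: S_uu = 123.8, S_ud = 78.38, S_dd = 49.64
Terminal payoffs (K − S): max(-63.75, 0) = 0, max(-18.38, 0) = 0, max(10.36, 0) = 10.36
Node u (S = 82.5): V_u = e^(−0.02)·[0.0549·0.0000 + 0.9451·0.0000] = 0.0000
Node d (S = 52.25): V_d = e^(−0.02)·[0.0549·0.0000 + 0.9451·10.3625] = 9.5996
Node 0 (S = 55): V_0 = e^(−0.02)·[0.0549·0.0000 + 0.9451·9.5996] = 8.8929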